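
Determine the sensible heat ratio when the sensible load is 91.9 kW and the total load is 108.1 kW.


SHR = Q_sensible / Q_total
SHR = 91.9 / 108.1
SHR = 0.85

0.85


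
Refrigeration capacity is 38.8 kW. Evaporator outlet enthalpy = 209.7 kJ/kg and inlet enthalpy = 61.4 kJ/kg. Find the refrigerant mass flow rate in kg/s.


dh = 209.7 - 61.4 = 148.3 kJ/kg
m_dot = Q / dh = 38.8 / 148.3 = 0.2616 kg/s

0.2616


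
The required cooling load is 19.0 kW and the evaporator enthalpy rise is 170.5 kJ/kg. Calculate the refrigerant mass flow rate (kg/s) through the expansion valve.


m_dot = Q / dh
m_dot = 19.0 / 170.5
m_dot = 0.1114 kg/s

0.1114


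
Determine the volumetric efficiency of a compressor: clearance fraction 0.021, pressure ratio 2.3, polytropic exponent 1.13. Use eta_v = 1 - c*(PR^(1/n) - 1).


PR^(1/n) = 2.3^(1/1.13) = 2.08984044
eta_v = 1 - 0.021 * (2.08984044 - 1)
eta_v = 0.9771

0.9771


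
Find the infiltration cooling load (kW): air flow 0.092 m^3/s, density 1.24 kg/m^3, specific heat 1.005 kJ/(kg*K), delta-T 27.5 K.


Q = V_dot * rho * cp * dT
Q = 0.092 * 1.24 * 1.005 * 27.5
Q = 3.153 kW

3.153


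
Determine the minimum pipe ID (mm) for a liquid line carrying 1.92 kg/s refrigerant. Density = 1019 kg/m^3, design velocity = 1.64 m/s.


A = m_dot / (rho * v) = 1.92 / (1019 * 1.64) = 0.001148902559 m^2
d = sqrt(4*A/pi) * 1000
d = 38.2 mm

38.2


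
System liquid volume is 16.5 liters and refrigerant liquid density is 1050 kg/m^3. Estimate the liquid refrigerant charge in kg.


Charge = V * rho / 1000
Charge = 16.5 * 1050 / 1000
Charge = 17.33 kg

17.33


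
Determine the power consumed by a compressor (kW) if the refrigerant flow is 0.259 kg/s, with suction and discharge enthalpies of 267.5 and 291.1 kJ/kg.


dh = 291.1 - 267.5 = 23.6 kJ/kg
W = m_dot * dh = 0.259 * 23.6 = 6.11 kW

6.11


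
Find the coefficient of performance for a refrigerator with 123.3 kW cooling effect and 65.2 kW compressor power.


COP = Q_evap / W
COP = 123.3 / 65.2
COP = 1.891

1.891


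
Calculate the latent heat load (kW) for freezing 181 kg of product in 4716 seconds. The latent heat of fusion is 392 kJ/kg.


Q_lat = m * h_fg / t
Q_lat = 181 * 392 / 4716
Q_lat = 15.04 kW

15.04


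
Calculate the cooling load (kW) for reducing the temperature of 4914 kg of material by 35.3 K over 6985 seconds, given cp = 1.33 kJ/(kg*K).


Q = m * cp * dT / t
Q = 4914 * 1.33 * 35.3 / 6985
Q = 33.029 kW

33.029


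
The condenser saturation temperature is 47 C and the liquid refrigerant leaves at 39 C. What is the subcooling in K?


Subcooling = T_cond - T_liquid
Subcooling = 47 - 39
Subcooling = 8 K

8


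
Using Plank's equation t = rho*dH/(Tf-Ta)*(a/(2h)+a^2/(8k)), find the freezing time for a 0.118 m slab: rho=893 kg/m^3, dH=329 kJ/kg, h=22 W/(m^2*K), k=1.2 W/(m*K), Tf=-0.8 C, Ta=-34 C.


dT = -0.8 - (-34) = 33.2 K
term1 = a/(2h) = 0.118/(2*22) = 0.002681818182
term2 = a^2/(8k) = 0.118^2/(8*1.2) = 0.001450416667
t = rho*dH*1000/dT * (term1 + term2)
t = 893*329*1000/33.2 * (0.002681818182 + 0.001450416667)
t = 36567 s

36567


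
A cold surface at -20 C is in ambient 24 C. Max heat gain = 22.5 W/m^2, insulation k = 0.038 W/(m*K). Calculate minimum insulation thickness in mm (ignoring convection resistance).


dT = 24 - (-20) = 44 K
thickness = k * dT / q_max * 1000
thickness = 0.038 * 44 / 22.5 * 1000
thickness = 74.3 mm

74.3


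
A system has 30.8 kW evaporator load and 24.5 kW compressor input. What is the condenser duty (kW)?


Q_cond = Q_evap + W
Q_cond = 30.8 + 24.5
Q_cond = 55.3 kW

55.3


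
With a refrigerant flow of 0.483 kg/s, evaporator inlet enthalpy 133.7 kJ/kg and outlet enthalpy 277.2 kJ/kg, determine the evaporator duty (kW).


dh = 277.2 - 133.7 = 143.5 kJ/kg
Q_evap = m_dot * dh = 0.483 * 143.5
Q_evap = 69.31 kW

69.31


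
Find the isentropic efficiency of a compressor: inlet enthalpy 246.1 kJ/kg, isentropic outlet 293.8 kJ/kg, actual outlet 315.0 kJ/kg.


dh_ideal = 293.8 - 246.1 = 47.7 kJ/kg
dh_actual = 315.0 - 246.1 = 68.9 kJ/kg
eta_s = dh_ideal / dh_actual = 47.7 / 68.9
eta_s = 0.6923

0.6923


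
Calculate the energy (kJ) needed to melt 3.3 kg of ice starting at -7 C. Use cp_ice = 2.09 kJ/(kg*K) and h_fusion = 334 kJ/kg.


Sensible heat = cp * dT = 2.09 * 7 = 14.63 kJ/kg
Total per kg = 14.63 + 334 = 348.63 kJ/kg
Q = m * total = 3.3 * 348.63
Q = 1150.5 kJ

1150.5


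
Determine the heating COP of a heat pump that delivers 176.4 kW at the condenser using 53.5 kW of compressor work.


COP_hp = Q_cond / W
COP_hp = 176.4 / 53.5
COP_hp = 3.297

3.297


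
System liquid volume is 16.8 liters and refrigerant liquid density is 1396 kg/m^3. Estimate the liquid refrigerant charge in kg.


Charge = V * rho / 1000
Charge = 16.8 * 1396 / 1000
Charge = 23.45 kg

23.45


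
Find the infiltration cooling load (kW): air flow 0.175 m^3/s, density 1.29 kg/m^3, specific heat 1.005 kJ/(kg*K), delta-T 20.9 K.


Q = V_dot * rho * cp * dT
Q = 0.175 * 1.29 * 1.005 * 20.9
Q = 4.742 kW

4.742


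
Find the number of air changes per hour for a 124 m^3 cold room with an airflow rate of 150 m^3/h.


ACH = flow / volume
ACH = 150 / 124
ACH = 1.21

1.21


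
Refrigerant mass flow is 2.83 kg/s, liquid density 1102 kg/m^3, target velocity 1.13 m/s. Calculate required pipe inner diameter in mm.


A = m_dot / (rho * v) = 2.83 / (1102 * 1.13) = 0.002272617767 m^2
d = sqrt(4*A/pi) * 1000
d = 53.8 mm

53.8


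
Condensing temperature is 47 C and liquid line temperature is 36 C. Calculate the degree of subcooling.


Subcooling = T_cond - T_liquid
Subcooling = 47 - 36
Subcooling = 11 K

11


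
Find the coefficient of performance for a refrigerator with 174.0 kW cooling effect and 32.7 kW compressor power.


COP = Q_evap / W
COP = 174.0 / 32.7
COP = 5.321

5.321


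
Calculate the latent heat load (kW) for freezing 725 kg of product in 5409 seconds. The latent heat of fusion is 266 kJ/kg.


Q_lat = m * h_fg / t
Q_lat = 725 * 266 / 5409
Q_lat = 35.65 kW

35.65


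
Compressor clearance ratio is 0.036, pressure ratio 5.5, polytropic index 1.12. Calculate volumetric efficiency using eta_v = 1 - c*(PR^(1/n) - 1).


PR^(1/n) = 5.5^(1/1.12) = 4.58182097
eta_v = 1 - 0.036 * (4.58182097 - 1)
eta_v = 0.8711

0.8711


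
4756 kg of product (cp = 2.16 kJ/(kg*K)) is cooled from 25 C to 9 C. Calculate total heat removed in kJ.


dT = 25 - (9) = 16 K
Q = m * cp * dT = 4756 * 2.16 * 16
Q = 164367 kJ

164367


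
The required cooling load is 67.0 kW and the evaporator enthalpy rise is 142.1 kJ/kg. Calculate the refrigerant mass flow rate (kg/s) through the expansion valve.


m_dot = Q / dh
m_dot = 67.0 / 142.1
m_dot = 0.4715 kg/s

0.4715


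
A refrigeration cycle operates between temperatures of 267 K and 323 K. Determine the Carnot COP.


dT = 323 - 267 = 56 K
COP_carnot = T_cold / dT = 267 / 56
COP_carnot = 4.768

4.768


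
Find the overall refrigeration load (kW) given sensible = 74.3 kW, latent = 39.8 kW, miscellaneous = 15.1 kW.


Q_total = Q_s + Q_l + Q_misc
Q_total = 74.3 + 39.8 + 15.1
Q_total = 129.2 kW

129.2


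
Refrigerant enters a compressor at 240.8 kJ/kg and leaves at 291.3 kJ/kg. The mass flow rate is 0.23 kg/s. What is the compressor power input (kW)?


dh = 291.3 - 240.8 = 50.5 kJ/kg
W = m_dot * dh = 0.23 * 50.5 = 11.62 kW

11.62


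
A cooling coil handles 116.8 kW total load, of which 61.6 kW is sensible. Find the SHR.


SHR = Q_sensible / Q_total
SHR = 61.6 / 116.8
SHR = 0.527

0.527


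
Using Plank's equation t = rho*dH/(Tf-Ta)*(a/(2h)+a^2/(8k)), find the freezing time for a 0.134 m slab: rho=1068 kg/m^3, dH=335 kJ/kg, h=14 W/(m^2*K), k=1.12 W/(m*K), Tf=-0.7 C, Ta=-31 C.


dT = -0.7 - (-31) = 30.3 K
term1 = a/(2h) = 0.134/(2*14) = 0.004785714286
term2 = a^2/(8k) = 0.134^2/(8*1.12) = 0.002004017857
t = rho*dH*1000/dT * (term1 + term2)
t = 1068*335*1000/30.3 * (0.004785714286 + 0.002004017857)
t = 80173 s

80173


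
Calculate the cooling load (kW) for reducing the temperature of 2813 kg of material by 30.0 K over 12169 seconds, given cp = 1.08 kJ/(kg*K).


Q = m * cp * dT / t
Q = 2813 * 1.08 * 30.0 / 12169
Q = 7.49 kW

7.49


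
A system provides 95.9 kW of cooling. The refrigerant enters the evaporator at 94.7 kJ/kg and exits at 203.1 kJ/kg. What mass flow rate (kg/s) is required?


dh = 203.1 - 94.7 = 108.4 kJ/kg
m_dot = Q / dh = 95.9 / 108.4 = 0.8847 kg/s

0.8847


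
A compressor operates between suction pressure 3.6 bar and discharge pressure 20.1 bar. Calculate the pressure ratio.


PR = P_high / P_low
PR = 20.1 / 3.6
PR = 5.583

5.583


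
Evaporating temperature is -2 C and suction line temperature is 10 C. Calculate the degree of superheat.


Superheat = T_suction - T_evap
Superheat = 10 - (-2)
Superheat = 12 K

12


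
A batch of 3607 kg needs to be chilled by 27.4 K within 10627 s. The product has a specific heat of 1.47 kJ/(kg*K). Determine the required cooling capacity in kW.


Q = m * cp * dT / t
Q = 3607 * 1.47 * 27.4 / 10627
Q = 13.671 kW

13.671


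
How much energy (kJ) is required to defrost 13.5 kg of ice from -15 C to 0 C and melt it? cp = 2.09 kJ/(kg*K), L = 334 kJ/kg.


Sensible heat = cp * dT = 2.09 * 15 = 31.35 kJ/kg
Total per kg = 31.35 + 334 = 365.35 kJ/kg
Q = m * total = 13.5 * 365.35
Q = 4932.2 kJ

4932.2


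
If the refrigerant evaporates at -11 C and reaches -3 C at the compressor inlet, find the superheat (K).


Superheat = T_suction - T_evap
Superheat = -3 - (-11)
Superheat = 8 K

8


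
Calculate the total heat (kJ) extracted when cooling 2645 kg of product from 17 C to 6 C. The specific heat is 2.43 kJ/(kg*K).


dT = 17 - (6) = 11 K
Q = m * cp * dT = 2645 * 2.43 * 11
Q = 70701 kJ

70701


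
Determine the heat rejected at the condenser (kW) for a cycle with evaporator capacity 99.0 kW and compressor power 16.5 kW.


Q_cond = Q_evap + W
Q_cond = 99.0 + 16.5
Q_cond = 115.5 kW

115.5


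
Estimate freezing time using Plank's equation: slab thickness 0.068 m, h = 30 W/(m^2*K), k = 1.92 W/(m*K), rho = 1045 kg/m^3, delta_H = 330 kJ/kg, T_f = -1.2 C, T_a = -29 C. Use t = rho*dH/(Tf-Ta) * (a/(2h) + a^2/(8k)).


dT = -1.2 - (-29) = 27.8 K
term1 = a/(2h) = 0.068/(2*30) = 0.001133333333
term2 = a^2/(8k) = 0.068^2/(8*1.92) = 0.0003010416667
t = rho*dH*1000/dT * (term1 + term2)
t = 1045*330*1000/27.8 * (0.001133333333 + 0.0003010416667)
t = 17793 s

17793


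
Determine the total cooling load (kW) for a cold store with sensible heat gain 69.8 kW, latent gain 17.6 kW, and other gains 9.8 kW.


Q_total = Q_s + Q_l + Q_misc
Q_total = 69.8 + 17.6 + 9.8
Q_total = 97.2 kW

97.2


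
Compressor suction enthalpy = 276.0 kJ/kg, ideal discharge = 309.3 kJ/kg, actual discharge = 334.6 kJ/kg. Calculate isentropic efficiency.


dh_ideal = 309.3 - 276.0 = 33.3 kJ/kg
dh_actual = 334.6 - 276.0 = 58.6 kJ/kg
eta_s = dh_ideal / dh_actual = 33.3 / 58.6
eta_s = 0.5683

0.5683


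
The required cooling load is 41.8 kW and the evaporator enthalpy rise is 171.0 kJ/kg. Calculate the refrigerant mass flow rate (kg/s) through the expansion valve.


m_dot = Q / dh
m_dot = 41.8 / 171.0
m_dot = 0.2444 kg/s

0.2444


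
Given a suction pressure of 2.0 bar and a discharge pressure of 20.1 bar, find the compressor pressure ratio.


PR = P_high / P_low
PR = 20.1 / 2.0
PR = 10.05

10.05


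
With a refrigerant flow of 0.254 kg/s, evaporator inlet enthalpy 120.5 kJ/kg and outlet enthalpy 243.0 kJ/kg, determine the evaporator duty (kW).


dh = 243.0 - 120.5 = 122.5 kJ/kg
Q_evap = m_dot * dh = 0.254 * 122.5
Q_evap = 31.12 kW

31.12


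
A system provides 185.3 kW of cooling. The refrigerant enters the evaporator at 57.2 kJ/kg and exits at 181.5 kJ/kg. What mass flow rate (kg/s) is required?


dh = 181.5 - 57.2 = 124.3 kJ/kg
m_dot = Q / dh = 185.3 / 124.3 = 1.4907 kg/s

1.4907


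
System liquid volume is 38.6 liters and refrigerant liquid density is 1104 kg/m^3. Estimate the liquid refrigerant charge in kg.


Charge = V * rho / 1000
Charge = 38.6 * 1104 / 1000
Charge = 42.61 kg

42.61


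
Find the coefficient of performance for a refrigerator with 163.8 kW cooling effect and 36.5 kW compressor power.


COP = Q_evap / W
COP = 163.8 / 36.5
COP = 4.488

4.488


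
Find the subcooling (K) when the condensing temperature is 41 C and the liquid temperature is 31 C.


Subcooling = T_cond - T_liquid
Subcooling = 41 - 31
Subcooling = 10 K

10


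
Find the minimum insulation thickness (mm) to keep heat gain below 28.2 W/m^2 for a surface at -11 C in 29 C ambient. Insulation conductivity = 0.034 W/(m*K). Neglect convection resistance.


dT = 29 - (-11) = 40 K
thickness = k * dT / q_max * 1000
thickness = 0.034 * 40 / 28.2 * 1000
thickness = 48.2 mm

48.2


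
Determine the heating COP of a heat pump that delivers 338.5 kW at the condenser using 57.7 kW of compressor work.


COP_hp = Q_cond / W
COP_hp = 338.5 / 57.7
COP_hp = 5.867

5.867


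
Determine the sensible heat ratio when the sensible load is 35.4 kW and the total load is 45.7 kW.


SHR = Q_sensible / Q_total
SHR = 35.4 / 45.7
SHR = 0.775

0.775


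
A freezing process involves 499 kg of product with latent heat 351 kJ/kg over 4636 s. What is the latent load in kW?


Q_lat = m * h_fg / t
Q_lat = 499 * 351 / 4636
Q_lat = 37.78 kW

37.78


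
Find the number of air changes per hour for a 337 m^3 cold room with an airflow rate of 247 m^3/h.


ACH = flow / volume
ACH = 247 / 337
ACH = 0.733

0.733


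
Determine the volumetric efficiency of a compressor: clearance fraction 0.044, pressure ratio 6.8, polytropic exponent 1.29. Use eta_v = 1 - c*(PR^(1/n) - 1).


PR^(1/n) = 6.8^(1/1.29) = 4.41932302
eta_v = 1 - 0.044 * (4.41932302 - 1)
eta_v = 0.8495

0.8495


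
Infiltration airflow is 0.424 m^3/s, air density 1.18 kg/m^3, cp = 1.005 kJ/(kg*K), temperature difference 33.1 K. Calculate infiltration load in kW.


Q = V_dot * rho * cp * dT
Q = 0.424 * 1.18 * 1.005 * 33.1
Q = 16.643 kW

16.643


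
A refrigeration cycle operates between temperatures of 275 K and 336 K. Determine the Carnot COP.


dT = 336 - 275 = 61 K
COP_carnot = T_cold / dT = 275 / 61
COP_carnot = 4.508

4.508


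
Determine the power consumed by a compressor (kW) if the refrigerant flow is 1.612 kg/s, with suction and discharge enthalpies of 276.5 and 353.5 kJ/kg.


dh = 353.5 - 276.5 = 77.0 kJ/kg
W = m_dot * dh = 1.612 * 77.0 = 124.12 kW

124.12


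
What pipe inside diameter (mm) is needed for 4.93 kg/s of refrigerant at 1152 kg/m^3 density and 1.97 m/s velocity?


A = m_dot / (rho * v) = 4.93 / (1152 * 1.97) = 0.002172342076 m^2
d = sqrt(4*A/pi) * 1000
d = 52.6 mm

52.6


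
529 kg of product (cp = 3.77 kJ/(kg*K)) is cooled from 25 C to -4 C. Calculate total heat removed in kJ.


dT = 25 - (-4) = 29 K
Q = m * cp * dT = 529 * 3.77 * 29
Q = 57836 kJ

57836


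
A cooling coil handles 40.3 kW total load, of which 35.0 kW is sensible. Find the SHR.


SHR = Q_sensible / Q_total
SHR = 35.0 / 40.3
SHR = 0.868

0.868


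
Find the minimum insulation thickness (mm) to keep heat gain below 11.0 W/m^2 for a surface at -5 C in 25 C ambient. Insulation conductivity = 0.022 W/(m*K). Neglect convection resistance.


dT = 25 - (-5) = 30 K
thickness = k * dT / q_max * 1000
thickness = 0.022 * 30 / 11.0 * 1000
thickness = 60.0 mm

60.0


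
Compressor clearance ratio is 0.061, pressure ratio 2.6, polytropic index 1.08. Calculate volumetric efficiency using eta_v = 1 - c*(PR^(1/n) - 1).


PR^(1/n) = 2.6^(1/1.08) = 2.4223371
eta_v = 1 - 0.061 * (2.4223371 - 1)
eta_v = 0.9132

0.9132


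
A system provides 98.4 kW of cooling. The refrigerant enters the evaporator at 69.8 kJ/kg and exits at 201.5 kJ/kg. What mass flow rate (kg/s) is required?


dh = 201.5 - 69.8 = 131.7 kJ/kg
m_dot = Q / dh = 98.4 / 131.7 = 0.7472 kg/s

0.7472


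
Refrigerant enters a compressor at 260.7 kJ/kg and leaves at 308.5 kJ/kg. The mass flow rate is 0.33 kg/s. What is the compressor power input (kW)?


dh = 308.5 - 260.7 = 47.8 kJ/kg
W = m_dot * dh = 0.33 * 47.8 = 15.77 kW

15.77


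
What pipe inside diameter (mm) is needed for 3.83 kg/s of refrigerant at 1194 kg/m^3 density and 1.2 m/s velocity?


A = m_dot / (rho * v) = 3.83 / (1194 * 1.2) = 0.002673087661 m^2
d = sqrt(4*A/pi) * 1000
d = 58.3 mm

58.3


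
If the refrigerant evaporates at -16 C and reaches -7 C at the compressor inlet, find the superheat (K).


Superheat = T_suction - T_evap
Superheat = -7 - (-16)
Superheat = 9 K

9


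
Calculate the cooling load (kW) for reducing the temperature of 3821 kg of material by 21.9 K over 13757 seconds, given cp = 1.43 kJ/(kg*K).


Q = m * cp * dT / t
Q = 3821 * 1.43 * 21.9 / 13757
Q = 8.698 kW

8.698


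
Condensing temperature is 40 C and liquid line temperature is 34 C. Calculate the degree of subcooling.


Subcooling = T_cond - T_liquid
Subcooling = 40 - 34
Subcooling = 6 K

6


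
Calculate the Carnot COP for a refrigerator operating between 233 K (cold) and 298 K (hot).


dT = 298 - 233 = 65 K
COP_carnot = T_cold / dT = 233 / 65
COP_carnot = 3.585

3.585


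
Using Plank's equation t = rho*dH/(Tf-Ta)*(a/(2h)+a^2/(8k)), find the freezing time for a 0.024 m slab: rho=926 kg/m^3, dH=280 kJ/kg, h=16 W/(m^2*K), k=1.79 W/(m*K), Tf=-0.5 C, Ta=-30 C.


dT = -0.5 - (-30) = 29.5 K
term1 = a/(2h) = 0.024/(2*16) = 0.00075
term2 = a^2/(8k) = 0.024^2/(8*1.79) = 0.00004022346369
t = rho*dH*1000/dT * (term1 + term2)
t = 926*280*1000/29.5 * (0.00075 + 0.00004022346369)
t = 6945 s

6945


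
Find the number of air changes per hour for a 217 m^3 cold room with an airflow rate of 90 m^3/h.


ACH = flow / volume
ACH = 90 / 217
ACH = 0.415

0.415


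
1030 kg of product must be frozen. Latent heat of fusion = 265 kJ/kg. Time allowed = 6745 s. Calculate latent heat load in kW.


Q_lat = m * h_fg / t
Q_lat = 1030 * 265 / 6745
Q_lat = 40.47 kW

40.47


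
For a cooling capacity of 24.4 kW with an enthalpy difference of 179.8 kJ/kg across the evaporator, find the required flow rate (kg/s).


m_dot = Q / dh
m_dot = 24.4 / 179.8
m_dot = 0.1357 kg/s

0.1357


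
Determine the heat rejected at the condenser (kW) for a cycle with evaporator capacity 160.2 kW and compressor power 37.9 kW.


Q_cond = Q_evap + W
Q_cond = 160.2 + 37.9
Q_cond = 198.1 kW

198.1


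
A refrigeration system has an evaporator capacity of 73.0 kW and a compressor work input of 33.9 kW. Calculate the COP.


COP = Q_evap / W
COP = 73.0 / 33.9
COP = 2.153

2.153


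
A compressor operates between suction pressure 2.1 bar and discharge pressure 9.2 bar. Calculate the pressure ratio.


PR = P_high / P_low
PR = 9.2 / 2.1
PR = 4.381

4.381


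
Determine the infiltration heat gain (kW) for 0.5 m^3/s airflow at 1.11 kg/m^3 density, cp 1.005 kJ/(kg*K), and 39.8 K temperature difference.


Q = V_dot * rho * cp * dT
Q = 0.5 * 1.11 * 1.005 * 39.8
Q = 22.199 kW

22.199


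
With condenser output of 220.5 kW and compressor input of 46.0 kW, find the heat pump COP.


COP_hp = Q_cond / W
COP_hp = 220.5 / 46.0
COP_hp = 4.793

4.793


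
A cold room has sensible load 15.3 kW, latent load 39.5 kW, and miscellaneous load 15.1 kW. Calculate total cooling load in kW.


Q_total = Q_s + Q_l + Q_misc
Q_total = 15.3 + 39.5 + 15.1
Q_total = 69.9 kW

69.9


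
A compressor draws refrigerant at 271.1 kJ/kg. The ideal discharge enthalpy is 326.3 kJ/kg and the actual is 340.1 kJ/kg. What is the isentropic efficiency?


dh_ideal = 326.3 - 271.1 = 55.2 kJ/kg
dh_actual = 340.1 - 271.1 = 69.0 kJ/kg
eta_s = dh_ideal / dh_actual = 55.2 / 69.0
eta_s = 0.8

0.8


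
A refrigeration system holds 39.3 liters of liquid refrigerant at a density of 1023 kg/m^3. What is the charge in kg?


Charge = V * rho / 1000
Charge = 39.3 * 1023 / 1000
Charge = 40.2 kg

40.2


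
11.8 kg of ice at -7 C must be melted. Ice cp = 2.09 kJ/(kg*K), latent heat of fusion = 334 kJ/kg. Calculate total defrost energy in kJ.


Sensible heat = cp * dT = 2.09 * 7 = 14.63 kJ/kg
Total per kg = 14.63 + 334 = 348.63 kJ/kg
Q = m * total = 11.8 * 348.63
Q = 4113.8 kJ

4113.8


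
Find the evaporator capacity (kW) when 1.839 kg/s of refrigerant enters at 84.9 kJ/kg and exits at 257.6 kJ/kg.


dh = 257.6 - 84.9 = 172.7 kJ/kg
Q_evap = m_dot * dh = 1.839 * 172.7
Q_evap = 317.6 kW

317.6


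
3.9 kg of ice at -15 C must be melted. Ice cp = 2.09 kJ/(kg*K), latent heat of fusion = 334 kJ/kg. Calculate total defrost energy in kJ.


Sensible heat = cp * dT = 2.09 * 15 = 31.35 kJ/kg
Total per kg = 31.35 + 334 = 365.35 kJ/kg
Q = m * total = 3.9 * 365.35
Q = 1424.9 kJ

1424.9


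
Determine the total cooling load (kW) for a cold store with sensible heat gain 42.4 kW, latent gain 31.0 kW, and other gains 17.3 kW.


Q_total = Q_s + Q_l + Q_misc
Q_total = 42.4 + 31.0 + 17.3
Q_total = 90.7 kW

90.7


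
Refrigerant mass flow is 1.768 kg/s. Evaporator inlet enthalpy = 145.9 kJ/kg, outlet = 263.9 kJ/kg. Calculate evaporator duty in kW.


dh = 263.9 - 145.9 = 118.0 kJ/kg
Q_evap = m_dot * dh = 1.768 * 118.0
Q_evap = 208.62 kW

208.62


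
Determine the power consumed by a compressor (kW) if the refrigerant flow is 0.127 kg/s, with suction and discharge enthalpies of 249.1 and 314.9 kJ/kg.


dh = 314.9 - 249.1 = 65.8 kJ/kg
W = m_dot * dh = 0.127 * 65.8 = 8.36 kW

8.36


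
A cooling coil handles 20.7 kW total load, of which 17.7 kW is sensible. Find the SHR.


SHR = Q_sensible / Q_total
SHR = 17.7 / 20.7
SHR = 0.855

0.855


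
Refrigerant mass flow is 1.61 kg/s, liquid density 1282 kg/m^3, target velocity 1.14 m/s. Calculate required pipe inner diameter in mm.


A = m_dot / (rho * v) = 1.61 / (1282 * 1.14) = 0.001101623012 m^2
d = sqrt(4*A/pi) * 1000
d = 37.5 mm

37.5


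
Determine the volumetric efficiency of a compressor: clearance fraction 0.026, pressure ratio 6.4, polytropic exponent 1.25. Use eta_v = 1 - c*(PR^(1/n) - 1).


PR^(1/n) = 6.4^(1/1.25) = 4.41513492
eta_v = 1 - 0.026 * (4.41513492 - 1)
eta_v = 0.9112

0.9112


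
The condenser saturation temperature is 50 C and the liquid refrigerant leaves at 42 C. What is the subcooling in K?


Subcooling = T_cond - T_liquid
Subcooling = 50 - 42
Subcooling = 8 K

8


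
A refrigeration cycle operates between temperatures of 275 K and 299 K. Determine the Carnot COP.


dT = 299 - 275 = 24 K
COP_carnot = T_cold / dT = 275 / 24
COP_carnot = 11.458

11.458


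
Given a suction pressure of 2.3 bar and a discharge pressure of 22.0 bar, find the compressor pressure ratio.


PR = P_high / P_low
PR = 22.0 / 2.3
PR = 9.565

9.565


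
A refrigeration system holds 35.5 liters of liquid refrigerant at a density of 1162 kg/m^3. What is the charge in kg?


Charge = V * rho / 1000
Charge = 35.5 * 1162 / 1000
Charge = 41.25 kg

41.25


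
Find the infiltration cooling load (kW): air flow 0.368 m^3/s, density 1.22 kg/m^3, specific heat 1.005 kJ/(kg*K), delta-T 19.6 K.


Q = V_dot * rho * cp * dT
Q = 0.368 * 1.22 * 1.005 * 19.6
Q = 8.844 kW

8.844


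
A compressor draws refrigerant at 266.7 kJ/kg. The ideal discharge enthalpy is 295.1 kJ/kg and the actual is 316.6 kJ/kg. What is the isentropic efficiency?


dh_ideal = 295.1 - 266.7 = 28.4 kJ/kg
dh_actual = 316.6 - 266.7 = 49.9 kJ/kg
eta_s = dh_ideal / dh_actual = 28.4 / 49.9
eta_s = 0.5691

0.5691


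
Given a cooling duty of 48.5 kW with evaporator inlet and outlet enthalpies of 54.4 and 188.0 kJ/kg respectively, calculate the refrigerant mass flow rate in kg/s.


dh = 188.0 - 54.4 = 133.6 kJ/kg
m_dot = Q / dh = 48.5 / 133.6 = 0.363 kg/s

0.363


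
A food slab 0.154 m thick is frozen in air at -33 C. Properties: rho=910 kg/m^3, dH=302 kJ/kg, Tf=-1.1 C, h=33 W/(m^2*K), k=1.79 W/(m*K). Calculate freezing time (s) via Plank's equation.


dT = -1.1 - (-33) = 31.9 K
term1 = a/(2h) = 0.154/(2*33) = 0.002333333333
term2 = a^2/(8k) = 0.154^2/(8*1.79) = 0.001656145251
t = rho*dH*1000/dT * (term1 + term2)
t = 910*302*1000/31.9 * (0.002333333333 + 0.001656145251)
t = 34370 s

34370


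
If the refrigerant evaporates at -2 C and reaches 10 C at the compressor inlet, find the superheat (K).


Superheat = T_suction - T_evap
Superheat = 10 - (-2)
Superheat = 12 K

12


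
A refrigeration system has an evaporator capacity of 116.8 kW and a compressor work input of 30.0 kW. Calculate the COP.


COP = Q_evap / W
COP = 116.8 / 30.0
COP = 3.893

3.893


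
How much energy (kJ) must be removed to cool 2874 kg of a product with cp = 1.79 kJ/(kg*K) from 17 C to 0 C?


dT = 17 - (0) = 17 K
Q = m * cp * dT = 2874 * 1.79 * 17
Q = 87456 kJ

87456


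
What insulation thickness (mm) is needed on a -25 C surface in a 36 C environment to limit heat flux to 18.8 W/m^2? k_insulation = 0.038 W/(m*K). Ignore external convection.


dT = 36 - (-25) = 61 K
thickness = k * dT / q_max * 1000
thickness = 0.038 * 61 / 18.8 * 1000
thickness = 123.3 mm

123.3


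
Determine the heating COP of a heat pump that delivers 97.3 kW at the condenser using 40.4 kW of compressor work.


COP_hp = Q_cond / W
COP_hp = 97.3 / 40.4
COP_hp = 2.408

2.408


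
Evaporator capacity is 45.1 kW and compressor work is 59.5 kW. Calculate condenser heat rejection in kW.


Q_cond = Q_evap + W
Q_cond = 45.1 + 59.5
Q_cond = 104.6 kW

104.6


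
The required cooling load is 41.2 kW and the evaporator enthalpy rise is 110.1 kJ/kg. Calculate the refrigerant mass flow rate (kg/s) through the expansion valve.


m_dot = Q / dh
m_dot = 41.2 / 110.1
m_dot = 0.3742 kg/s

0.3742


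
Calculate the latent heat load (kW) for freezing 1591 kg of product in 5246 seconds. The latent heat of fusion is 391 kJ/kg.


Q_lat = m * h_fg / t
Q_lat = 1591 * 391 / 5246
Q_lat = 118.58 kW

118.58


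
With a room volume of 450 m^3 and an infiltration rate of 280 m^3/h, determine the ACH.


ACH = flow / volume
ACH = 280 / 450
ACH = 0.622

0.622


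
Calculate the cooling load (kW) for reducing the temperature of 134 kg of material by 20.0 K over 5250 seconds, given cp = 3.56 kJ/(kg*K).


Q = m * cp * dT / t
Q = 134 * 3.56 * 20.0 / 5250
Q = 1.817 kW

1.817


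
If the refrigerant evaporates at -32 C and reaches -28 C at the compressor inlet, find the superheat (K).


Superheat = T_suction - T_evap
Superheat = -28 - (-32)
Superheat = 4 K

4


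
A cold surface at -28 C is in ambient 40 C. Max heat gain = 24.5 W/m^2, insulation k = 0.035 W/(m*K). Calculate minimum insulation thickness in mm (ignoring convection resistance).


dT = 40 - (-28) = 68 K
thickness = k * dT / q_max * 1000
thickness = 0.035 * 68 / 24.5 * 1000
thickness = 97.1 mm

97.1


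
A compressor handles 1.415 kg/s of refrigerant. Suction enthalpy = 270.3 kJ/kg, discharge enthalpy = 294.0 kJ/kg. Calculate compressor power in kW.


dh = 294.0 - 270.3 = 23.7 kJ/kg
W = m_dot * dh = 1.415 * 23.7 = 33.54 kW

33.54


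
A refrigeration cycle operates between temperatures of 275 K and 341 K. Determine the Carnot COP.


dT = 341 - 275 = 66 K
COP_carnot = T_cold / dT = 275 / 66
COP_carnot = 4.167

4.167


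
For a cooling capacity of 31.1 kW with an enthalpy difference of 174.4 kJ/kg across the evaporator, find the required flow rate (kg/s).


m_dot = Q / dh
m_dot = 31.1 / 174.4
m_dot = 0.1783 kg/s

0.1783


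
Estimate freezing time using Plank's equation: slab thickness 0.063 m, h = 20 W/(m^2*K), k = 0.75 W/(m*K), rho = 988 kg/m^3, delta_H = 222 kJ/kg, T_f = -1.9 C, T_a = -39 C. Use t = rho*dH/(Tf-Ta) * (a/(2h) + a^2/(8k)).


dT = -1.9 - (-39) = 37.1 K
term1 = a/(2h) = 0.063/(2*20) = 0.001575
term2 = a^2/(8k) = 0.063^2/(8*0.75) = 0.0006615
t = rho*dH*1000/dT * (term1 + term2)
t = 988*222*1000/37.1 * (0.001575 + 0.0006615)
t = 13222 s

13222


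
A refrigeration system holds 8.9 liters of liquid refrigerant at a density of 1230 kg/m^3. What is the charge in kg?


Charge = V * rho / 1000
Charge = 8.9 * 1230 / 1000
Charge = 10.95 kg

10.95


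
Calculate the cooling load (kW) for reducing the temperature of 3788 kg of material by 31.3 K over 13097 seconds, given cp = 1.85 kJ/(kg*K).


Q = m * cp * dT / t
Q = 3788 * 1.85 * 31.3 / 13097
Q = 16.748 kW

16.748


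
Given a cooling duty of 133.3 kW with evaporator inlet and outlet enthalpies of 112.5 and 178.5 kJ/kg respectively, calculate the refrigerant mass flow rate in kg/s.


dh = 178.5 - 112.5 = 66.0 kJ/kg
m_dot = Q / dh = 133.3 / 66.0 = 2.0197 kg/s

2.0197


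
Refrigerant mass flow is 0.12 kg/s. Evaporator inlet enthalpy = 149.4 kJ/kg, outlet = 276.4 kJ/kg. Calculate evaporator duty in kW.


dh = 276.4 - 149.4 = 127.0 kJ/kg
Q_evap = m_dot * dh = 0.12 * 127.0
Q_evap = 15.24 kW

15.24


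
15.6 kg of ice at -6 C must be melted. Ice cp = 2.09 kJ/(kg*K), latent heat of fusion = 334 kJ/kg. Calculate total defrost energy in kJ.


Sensible heat = cp * dT = 2.09 * 6 = 12.54 kJ/kg
Total per kg = 12.54 + 334 = 346.54 kJ/kg
Q = m * total = 15.6 * 346.54
Q = 5406.0 kJ

5406.0


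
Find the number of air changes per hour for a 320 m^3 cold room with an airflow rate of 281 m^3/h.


ACH = flow / volume
ACH = 281 / 320
ACH = 0.878

0.878


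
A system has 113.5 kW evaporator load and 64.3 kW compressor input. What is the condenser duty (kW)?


Q_cond = Q_evap + W
Q_cond = 113.5 + 64.3
Q_cond = 177.8 kW

177.8


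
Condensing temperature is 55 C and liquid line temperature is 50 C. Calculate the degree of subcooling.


Subcooling = T_cond - T_liquid
Subcooling = 55 - 50
Subcooling = 5 K

5


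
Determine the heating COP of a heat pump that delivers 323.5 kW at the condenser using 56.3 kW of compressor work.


COP_hp = Q_cond / W
COP_hp = 323.5 / 56.3
COP_hp = 5.746

5.746


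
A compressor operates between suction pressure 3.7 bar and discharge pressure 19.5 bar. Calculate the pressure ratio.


PR = P_high / P_low
PR = 19.5 / 3.7
PR = 5.27

5.27


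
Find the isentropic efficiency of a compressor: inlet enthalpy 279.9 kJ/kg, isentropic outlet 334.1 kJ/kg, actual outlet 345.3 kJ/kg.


dh_ideal = 334.1 - 279.9 = 54.2 kJ/kg
dh_actual = 345.3 - 279.9 = 65.4 kJ/kg
eta_s = dh_ideal / dh_actual = 54.2 / 65.4
eta_s = 0.8287

0.8287


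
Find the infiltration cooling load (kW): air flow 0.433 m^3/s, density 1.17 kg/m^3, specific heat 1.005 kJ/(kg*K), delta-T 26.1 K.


Q = V_dot * rho * cp * dT
Q = 0.433 * 1.17 * 1.005 * 26.1
Q = 13.289 kW

13.289


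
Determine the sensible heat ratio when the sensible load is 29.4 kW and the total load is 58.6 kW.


SHR = Q_sensible / Q_total
SHR = 29.4 / 58.6
SHR = 0.502

0.502


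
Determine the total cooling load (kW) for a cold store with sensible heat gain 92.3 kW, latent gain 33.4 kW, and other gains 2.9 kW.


Q_total = Q_s + Q_l + Q_misc
Q_total = 92.3 + 33.4 + 2.9
Q_total = 128.6 kW

128.6


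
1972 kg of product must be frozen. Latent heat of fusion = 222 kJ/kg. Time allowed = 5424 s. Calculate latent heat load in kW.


Q_lat = m * h_fg / t
Q_lat = 1972 * 222 / 5424
Q_lat = 80.71 kW

80.71


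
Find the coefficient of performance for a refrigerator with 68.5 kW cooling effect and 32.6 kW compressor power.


COP = Q_evap / W
COP = 68.5 / 32.6
COP = 2.101

2.101


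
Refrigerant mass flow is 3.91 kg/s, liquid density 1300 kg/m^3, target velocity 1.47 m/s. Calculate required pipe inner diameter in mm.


A = m_dot / (rho * v) = 3.91 / (1300 * 1.47) = 0.002046049189 m^2
d = sqrt(4*A/pi) * 1000
d = 51.0 mm

51.0


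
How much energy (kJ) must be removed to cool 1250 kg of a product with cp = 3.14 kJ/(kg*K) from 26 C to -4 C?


dT = 26 - (-4) = 30 K
Q = m * cp * dT = 1250 * 3.14 * 30
Q = 117750 kJ

117750


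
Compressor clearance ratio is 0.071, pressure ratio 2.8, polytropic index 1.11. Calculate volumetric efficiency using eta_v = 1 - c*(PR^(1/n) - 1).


PR^(1/n) = 2.8^(1/1.11) = 2.52839588
eta_v = 1 - 0.071 * (2.52839588 - 1)
eta_v = 0.8915

0.8915


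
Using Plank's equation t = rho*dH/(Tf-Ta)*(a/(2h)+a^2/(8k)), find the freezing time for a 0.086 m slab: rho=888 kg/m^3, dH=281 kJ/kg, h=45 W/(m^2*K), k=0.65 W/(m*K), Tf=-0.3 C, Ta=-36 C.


dT = -0.3 - (-36) = 35.7 K
term1 = a/(2h) = 0.086/(2*45) = 0.0009555555556
term2 = a^2/(8k) = 0.086^2/(8*0.65) = 0.001422307692
t = rho*dH*1000/dT * (term1 + term2)
t = 888*281*1000/35.7 * (0.0009555555556 + 0.001422307692)
t = 16620 s

16620


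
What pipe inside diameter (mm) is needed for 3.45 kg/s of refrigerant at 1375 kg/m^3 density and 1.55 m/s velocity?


A = m_dot / (rho * v) = 3.45 / (1375 * 1.55) = 0.001618768328 m^2
d = sqrt(4*A/pi) * 1000
d = 45.4 mm

45.4


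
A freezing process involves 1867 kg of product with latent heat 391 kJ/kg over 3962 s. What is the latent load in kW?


Q_lat = m * h_fg / t
Q_lat = 1867 * 391 / 3962
Q_lat = 184.25 kW

184.25


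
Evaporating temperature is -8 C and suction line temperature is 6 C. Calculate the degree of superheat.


Superheat = T_suction - T_evap
Superheat = 6 - (-8)
Superheat = 14 K

14


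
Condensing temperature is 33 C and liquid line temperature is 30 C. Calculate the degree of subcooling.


Subcooling = T_cond - T_liquid
Subcooling = 33 - 30
Subcooling = 3 K

3


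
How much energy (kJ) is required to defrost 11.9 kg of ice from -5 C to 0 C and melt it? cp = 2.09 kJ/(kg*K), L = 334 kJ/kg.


Sensible heat = cp * dT = 2.09 * 5 = 10.45 kJ/kg
Total per kg = 10.45 + 334 = 344.45 kJ/kg
Q = m * total = 11.9 * 344.45
Q = 4099.0 kJ

4099.0


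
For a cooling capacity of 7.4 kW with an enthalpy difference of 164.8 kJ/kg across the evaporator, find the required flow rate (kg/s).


m_dot = Q / dh
m_dot = 7.4 / 164.8
m_dot = 0.0449 kg/s

0.0449


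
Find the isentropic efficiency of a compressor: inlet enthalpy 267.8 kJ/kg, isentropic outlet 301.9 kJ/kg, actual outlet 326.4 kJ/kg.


dh_ideal = 301.9 - 267.8 = 34.1 kJ/kg
dh_actual = 326.4 - 267.8 = 58.6 kJ/kg
eta_s = dh_ideal / dh_actual = 34.1 / 58.6
eta_s = 0.5819

0.5819


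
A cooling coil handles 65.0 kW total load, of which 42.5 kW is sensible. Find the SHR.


SHR = Q_sensible / Q_total
SHR = 42.5 / 65.0
SHR = 0.654

0.654


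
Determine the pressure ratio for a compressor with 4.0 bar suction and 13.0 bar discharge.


PR = P_high / P_low
PR = 13.0 / 4.0
PR = 3.25

3.25


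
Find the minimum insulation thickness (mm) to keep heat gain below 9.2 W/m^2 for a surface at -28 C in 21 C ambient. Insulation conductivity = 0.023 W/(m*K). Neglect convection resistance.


dT = 21 - (-28) = 49 K
thickness = k * dT / q_max * 1000
thickness = 0.023 * 49 / 9.2 * 1000
thickness = 122.5 mm

122.5


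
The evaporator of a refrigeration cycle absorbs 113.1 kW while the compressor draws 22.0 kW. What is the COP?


COP = Q_evap / W
COP = 113.1 / 22.0
COP = 5.141

5.141


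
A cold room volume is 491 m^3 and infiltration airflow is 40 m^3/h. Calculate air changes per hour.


ACH = flow / volume
ACH = 40 / 491
ACH = 0.081

0.081


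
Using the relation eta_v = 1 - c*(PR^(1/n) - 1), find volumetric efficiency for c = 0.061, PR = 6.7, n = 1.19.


PR^(1/n) = 6.7^(1/1.19) = 4.94516181
eta_v = 1 - 0.061 * (4.94516181 - 1)
eta_v = 0.7593

0.7593


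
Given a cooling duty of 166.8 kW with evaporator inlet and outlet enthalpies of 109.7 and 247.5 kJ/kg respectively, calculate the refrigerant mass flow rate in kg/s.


dh = 247.5 - 109.7 = 137.8 kJ/kg
m_dot = Q / dh = 166.8 / 137.8 = 1.2104 kg/s

1.2104


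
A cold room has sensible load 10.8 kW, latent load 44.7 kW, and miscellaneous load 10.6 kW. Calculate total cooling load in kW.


Q_total = Q_s + Q_l + Q_misc
Q_total = 10.8 + 44.7 + 10.6
Q_total = 66.1 kW

66.1


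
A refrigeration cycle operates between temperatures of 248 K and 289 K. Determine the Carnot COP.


dT = 289 - 248 = 41 K
COP_carnot = T_cold / dT = 248 / 41
COP_carnot = 6.049

6.049


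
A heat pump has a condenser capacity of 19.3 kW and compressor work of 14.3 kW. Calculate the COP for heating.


COP_hp = Q_cond / W
COP_hp = 19.3 / 14.3
COP_hp = 1.35

1.35


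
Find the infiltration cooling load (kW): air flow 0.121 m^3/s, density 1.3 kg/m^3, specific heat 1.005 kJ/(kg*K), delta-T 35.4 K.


Q = V_dot * rho * cp * dT
Q = 0.121 * 1.3 * 1.005 * 35.4
Q = 5.596 kW

5.596


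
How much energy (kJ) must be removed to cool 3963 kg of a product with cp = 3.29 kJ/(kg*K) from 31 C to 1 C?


dT = 31 - (1) = 30 K
Q = m * cp * dT = 3963 * 3.29 * 30
Q = 391148 kJ

391148


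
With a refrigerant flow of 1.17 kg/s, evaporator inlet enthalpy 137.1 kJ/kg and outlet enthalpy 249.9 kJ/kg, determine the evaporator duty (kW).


dh = 249.9 - 137.1 = 112.8 kJ/kg
Q_evap = m_dot * dh = 1.17 * 112.8
Q_evap = 131.98 kW

131.98


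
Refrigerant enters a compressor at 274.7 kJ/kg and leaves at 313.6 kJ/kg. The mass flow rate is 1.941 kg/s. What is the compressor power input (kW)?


dh = 313.6 - 274.7 = 38.9 kJ/kg
W = m_dot * dh = 1.941 * 38.9 = 75.5 kW

75.5


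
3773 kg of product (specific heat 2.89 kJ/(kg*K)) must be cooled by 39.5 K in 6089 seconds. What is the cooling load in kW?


Q = m * cp * dT / t
Q = 3773 * 2.89 * 39.5 / 6089
Q = 70.735 kW

70.735


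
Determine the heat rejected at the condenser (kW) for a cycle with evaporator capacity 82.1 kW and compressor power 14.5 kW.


Q_cond = Q_evap + W
Q_cond = 82.1 + 14.5
Q_cond = 96.6 kW

96.6


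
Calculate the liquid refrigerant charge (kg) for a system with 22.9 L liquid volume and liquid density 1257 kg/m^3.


Charge = V * rho / 1000
Charge = 22.9 * 1257 / 1000
Charge = 28.79 kg

28.79


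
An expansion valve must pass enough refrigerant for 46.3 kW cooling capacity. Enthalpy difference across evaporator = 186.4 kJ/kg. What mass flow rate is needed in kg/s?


m_dot = Q / dh
m_dot = 46.3 / 186.4
m_dot = 0.2484 kg/s

0.2484


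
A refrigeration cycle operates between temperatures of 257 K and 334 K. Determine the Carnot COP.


dT = 334 - 257 = 77 K
COP_carnot = T_cold / dT = 257 / 77
COP_carnot = 3.338

3.338


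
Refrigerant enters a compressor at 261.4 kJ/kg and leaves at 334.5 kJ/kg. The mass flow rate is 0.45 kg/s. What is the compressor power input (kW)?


dh = 334.5 - 261.4 = 73.1 kJ/kg
W = m_dot * dh = 0.45 * 73.1 = 32.9 kW

32.9


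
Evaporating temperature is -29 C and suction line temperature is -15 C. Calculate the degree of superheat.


Superheat = T_suction - T_evap
Superheat = -15 - (-29)
Superheat = 14 K

14


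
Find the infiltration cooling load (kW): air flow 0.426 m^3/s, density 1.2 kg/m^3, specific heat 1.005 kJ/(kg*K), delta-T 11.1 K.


Q = V_dot * rho * cp * dT
Q = 0.426 * 1.2 * 1.005 * 11.1
Q = 5.703 kW

5.703


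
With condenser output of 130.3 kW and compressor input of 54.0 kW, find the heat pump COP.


COP_hp = Q_cond / W
COP_hp = 130.3 / 54.0
COP_hp = 2.413

2.413


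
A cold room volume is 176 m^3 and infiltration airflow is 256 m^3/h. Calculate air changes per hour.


ACH = flow / volume
ACH = 256 / 176
ACH = 1.455

1.455


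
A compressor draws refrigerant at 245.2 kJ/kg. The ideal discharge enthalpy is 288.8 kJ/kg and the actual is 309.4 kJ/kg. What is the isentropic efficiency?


dh_ideal = 288.8 - 245.2 = 43.6 kJ/kg
dh_actual = 309.4 - 245.2 = 64.2 kJ/kg
eta_s = dh_ideal / dh_actual = 43.6 / 64.2
eta_s = 0.6791

0.6791


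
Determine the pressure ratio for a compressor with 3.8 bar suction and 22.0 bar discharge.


PR = P_high / P_low
PR = 22.0 / 3.8
PR = 5.789

5.789


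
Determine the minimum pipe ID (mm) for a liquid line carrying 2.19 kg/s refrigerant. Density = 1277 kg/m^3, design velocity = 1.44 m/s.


A = m_dot / (rho * v) = 2.19 / (1277 * 1.44) = 0.001190942313 m^2
d = sqrt(4*A/pi) * 1000
d = 38.9 mm

38.9
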